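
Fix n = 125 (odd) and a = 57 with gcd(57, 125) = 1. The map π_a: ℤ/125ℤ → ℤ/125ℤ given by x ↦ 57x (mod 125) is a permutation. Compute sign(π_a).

-1

Trace 68: π^k(68) = [68, 1, 57, 124] for k=0..3.
32 cycles of lengths [4, 4, 4, 4, 4, 4, 4, 4, 4, 4, 4, 4, 4, 4, 4, 4, 4, 4, 4, 4, 4, 4, 4, 4, 4, 4, 4, 4, 4, 4, 4, 1].
With 32 cycles on 125 points, sign = (−1)^{125−32} = -1.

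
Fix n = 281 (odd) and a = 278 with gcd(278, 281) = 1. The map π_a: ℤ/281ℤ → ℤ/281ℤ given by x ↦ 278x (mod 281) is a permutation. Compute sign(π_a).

-1

Start at x=4: 4 → 269 → 36 → 173 → 43 → 152 → 106 → … (one orbit).
Cycle lengths of π_278 on ℤ/281ℤ: [280, 1]; 2 cycles in total.
n − c = 281 − 2 = 279; sign = (−1)^279 = -1.
Check: (278/281) = -1 by Zolotarev.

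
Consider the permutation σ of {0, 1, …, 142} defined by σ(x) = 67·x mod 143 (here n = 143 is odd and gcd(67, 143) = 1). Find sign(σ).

-1

Orbit of 89 under x↦67x: [89, 100, 122, 23, 111, 1, 67]… (length divides ord_143(67)).
The orbit structure of x ↦ 67x mod 143: 22 orbits of sizes [12, 12, 12, 12, 12, 12, 12, 12, 12, 12, 12, 1, 1, 1, 1, 1, 1, 1, 1, 1, 1, 1].
143 − 22 = 121 transpositions; sign(π) = (−1)^121 = -1.
(67|143)_J = -1 (Zolotarev's lemma cross-check).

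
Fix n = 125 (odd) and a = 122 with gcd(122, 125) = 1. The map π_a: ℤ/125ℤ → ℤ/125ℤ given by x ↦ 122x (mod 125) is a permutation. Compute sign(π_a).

Trace 76: π^k(76) = [76, 22, 59, 73, 31, 32, 29] for k=0..6.
The orbit structure of x ↦ 122x mod 125: 4 orbits of sizes [100, 20, 4, 1].
125 − 4 = 121 transpositions; sign(π) = (−1)^121 = -1.
(122|125)_J = -1 (Zolotarev's lemma cross-check).

-1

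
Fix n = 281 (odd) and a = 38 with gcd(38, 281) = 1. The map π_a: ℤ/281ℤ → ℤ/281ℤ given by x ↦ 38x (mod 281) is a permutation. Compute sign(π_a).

-1

Trace 65: π^k(65) = [65, 222, 6, 228, 234, 181, 134] for k=0..6.
Decompose π into cycles: lengths [56, 56, 56, 56, 56, 1] (6 cycles, including the fixed point 0).
6 cycles on 281: each ℓ→(−1)^(ℓ−1), product (−1)^275 = -1.
Via Zolotarev, sign(π_{38}) = (38|281) = -1.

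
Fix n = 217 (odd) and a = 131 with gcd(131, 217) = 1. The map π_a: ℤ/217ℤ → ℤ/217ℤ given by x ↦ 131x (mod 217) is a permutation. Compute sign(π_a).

Start at x=132: 132 → 149 → 206 → 78 → 19 → 102 → 125 → … (one orbit).
Cycle type of π: 30×6 + 15×2 + 6 + 1; total 10 cycles.
10 cycles on 217: each ℓ→(−1)^(ℓ−1), product (−1)^207 = -1.

-1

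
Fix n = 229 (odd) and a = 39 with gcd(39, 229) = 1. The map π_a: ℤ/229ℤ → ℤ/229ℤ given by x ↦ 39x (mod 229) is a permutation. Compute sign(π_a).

-1

Trace 154: π^k(154) = [154, 52, 196, 87, 187, 194, 9] for k=0..6.
2 cycles of lengths [228, 1].
n − c = 229 − 2 = 227; sign = (−1)^227 = -1.
Via Zolotarev, sign(π_{39}) = (39|229) = -1.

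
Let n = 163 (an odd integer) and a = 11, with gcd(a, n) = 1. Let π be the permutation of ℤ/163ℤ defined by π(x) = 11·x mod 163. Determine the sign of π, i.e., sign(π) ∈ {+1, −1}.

-1

Orbit of 72 under x↦11x: [72, 140, 73, 151, 31, 15, 2]… (length divides ord_163(11)).
π_11 has 2 disjoint cycles with lengths [162, 1] on {0,…,162}.
163 − 2 = 161 transpositions; sign(π) = (−1)^161 = -1.
Via Zolotarev, sign(π_{11}) = (11|163) = -1.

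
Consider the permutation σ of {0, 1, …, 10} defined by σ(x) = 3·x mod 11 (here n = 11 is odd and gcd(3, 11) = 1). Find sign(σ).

+1

Orbit of 1 under x↦3x: [1, 3, 9, 5, 4]… (length divides ord_11(3)).
The orbit structure of x ↦ 3x mod 11: 3 orbits of sizes [5, 5, 1].
With 3 cycles on 11 points, sign = (−1)^{11−3} = +1.
Zolotarev: (3|11) = +1, matching the cycle-count sign.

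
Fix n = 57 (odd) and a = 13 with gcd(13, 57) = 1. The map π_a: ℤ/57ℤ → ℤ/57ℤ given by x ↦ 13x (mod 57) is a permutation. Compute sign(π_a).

-1

Start at x=1: 1 → 13 → 55 → 31 → 4 → 52 → 49 → … (one orbit).
Cycle type of π: 18×3 + 1×3; total 6 cycles.
n − c = 57 − 6 = 51; sign = (−1)^51 = -1.
(13|57)_J = -1 (Zolotarev's lemma cross-check).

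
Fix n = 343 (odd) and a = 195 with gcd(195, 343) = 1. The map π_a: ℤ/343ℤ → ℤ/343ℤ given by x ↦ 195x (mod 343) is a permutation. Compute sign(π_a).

-1

Start at x=246: 246 → 293 → 197 → 342 → 148 → 48 → 99 → … (one orbit).
Cycle lengths of π_195 on ℤ/343ℤ: [14, 14, 14, 14, 14, 14, 14, 14, 14, 14, 14, 14, 14, 14, 14, 14, 14, 14, 14, 14, 14, 2, 2, 2, 2, 2, 2, 2, 2, 2, 2, 2, 2, 2, 2, 2, 2, 2, 2, 2, 2, 2, 2, 2, 2, 1]; 46 cycles in total.
343 − 46 = 297 transpositions; sign(π) = (−1)^297 = -1.
Via Zolotarev, sign(π_{195}) = (195|343) = -1.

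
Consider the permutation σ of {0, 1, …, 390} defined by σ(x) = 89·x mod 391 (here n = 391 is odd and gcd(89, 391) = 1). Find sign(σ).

-1

Orbit of 305 under x↦89x: [305, 166, 307, 344, 118, 336, 188]… (length divides ord_391(89)).
The orbit structure of x ↦ 89x mod 391: 14 orbits of sizes [44, 44, 44, 44, 44, 44, 44, 44, 22, 4, 4, 4, 4, 1].
sign(π) = (−1)^{n − #cycles} = (−1)^{391−14} = (−1)^377 = -1.
Via Zolotarev, sign(π_{89}) = (89|391) = -1.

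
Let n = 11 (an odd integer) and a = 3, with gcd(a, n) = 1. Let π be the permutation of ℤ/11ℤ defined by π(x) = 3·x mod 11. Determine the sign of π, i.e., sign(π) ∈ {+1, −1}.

+1

Orbit of 3 under x↦3x: [3, 9, 5, 4, 1]… (length divides ord_11(3)).
Decompose π into cycles: lengths [5, 5, 1] (3 cycles, including the fixed point 0).
11 − 3 = 8 transpositions; sign(π) = (−1)^8 = +1.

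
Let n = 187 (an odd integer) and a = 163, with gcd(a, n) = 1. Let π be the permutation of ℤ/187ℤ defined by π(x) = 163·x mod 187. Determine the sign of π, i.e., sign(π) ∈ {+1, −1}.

-1

Start at x=59: 59 → 80 → 137 → 78 → 185 → 48 → 157 → … (one orbit).
6 cycles of lengths [80, 80, 16, 5, 5, 1].
187 − 6 = 181 transpositions; sign(π) = (−1)^181 = -1.
Check: (163/187) = -1 by Zolotarev.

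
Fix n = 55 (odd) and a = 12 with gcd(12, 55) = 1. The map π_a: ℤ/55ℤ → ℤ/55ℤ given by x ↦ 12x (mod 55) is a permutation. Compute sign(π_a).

-1

Orbit of 34 under x↦12x: [34, 23, 1, 12]… (length divides ord_55(12)).
π_12 has 22 disjoint cycles with lengths [4, 4, 4, 4, 4, 4, 4, 4, 4, 4, 4, 1, 1, 1, 1, 1, 1, 1, 1, 1, 1, 1] on {0,…,54}.
22 cycles on 55: each ℓ→(−1)^(ℓ−1), product (−1)^33 = -1.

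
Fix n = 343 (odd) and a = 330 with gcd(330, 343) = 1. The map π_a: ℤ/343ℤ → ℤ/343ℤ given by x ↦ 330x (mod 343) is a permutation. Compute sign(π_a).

+1

Start at x=169: 169 → 204 → 92 → 176 → 113 → 246 → 232 → … (one orbit).
Cycle type of π: 49×6 + 7×6 + 1×7; total 19 cycles.
n − c = 343 − 19 = 324; sign = (−1)^324 = +1.
Via Zolotarev, sign(π_{330}) = (330|343) = +1.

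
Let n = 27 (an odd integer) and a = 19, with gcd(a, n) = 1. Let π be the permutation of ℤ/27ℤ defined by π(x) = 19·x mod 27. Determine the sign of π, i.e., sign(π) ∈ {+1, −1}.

Trace 1: π^k(1) = [1, 19, 10] for k=0..2.
The orbit structure of x ↦ 19x mod 27: 15 orbits of sizes [3, 3, 3, 3, 3, 3, 1, 1, 1, 1, 1, 1, 1, 1, 1].
n − c = 27 − 15 = 12; sign = (−1)^12 = +1.
The Jacobi symbol (19|27) = +1 (Zolotarev) agrees.

+1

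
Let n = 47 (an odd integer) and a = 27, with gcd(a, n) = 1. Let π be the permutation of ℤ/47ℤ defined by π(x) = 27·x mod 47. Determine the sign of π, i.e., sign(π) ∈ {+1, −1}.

Start at x=8: 8 → 28 → 4 → 14 → 2 → 7 → 1 → … (one orbit).
Cycle type of π: 23×2 + 1; total 3 cycles.
3 cycles on 47: each ℓ→(−1)^(ℓ−1), product (−1)^44 = +1.

+1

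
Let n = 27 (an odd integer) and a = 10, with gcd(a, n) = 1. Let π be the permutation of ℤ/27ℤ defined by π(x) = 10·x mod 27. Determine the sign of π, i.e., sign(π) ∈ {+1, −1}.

+1

Orbit of 10 under x↦10x: [10, 19, 1]… (length divides ord_27(10)).
π_10 has 15 disjoint cycles with lengths [3, 3, 3, 3, 3, 3, 1, 1, 1, 1, 1, 1, 1, 1, 1] on {0,…,26}.
15 cycles on 27: each ℓ→(−1)^(ℓ−1), product (−1)^12 = +1.
Check: (10/27) = +1 by Zolotarev.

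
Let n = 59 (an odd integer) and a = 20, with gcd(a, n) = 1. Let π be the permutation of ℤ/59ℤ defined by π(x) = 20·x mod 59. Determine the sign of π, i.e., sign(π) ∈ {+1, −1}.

+1

Start at x=3: 3 → 1 → 20 → 46 → 35 → 51 → 17 → … (one orbit).
3 cycles of lengths [29, 29, 1].
3 cycles on 59: each ℓ→(−1)^(ℓ−1), product (−1)^56 = +1.
Zolotarev: (20|59) = +1, matching the cycle-count sign.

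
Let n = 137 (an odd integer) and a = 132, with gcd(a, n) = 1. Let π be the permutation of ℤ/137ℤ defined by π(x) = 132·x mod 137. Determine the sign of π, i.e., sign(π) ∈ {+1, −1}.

-1

Orbit of 116 under x↦132x: [116, 105, 23, 22, 27, 2, 127]… (length divides ord_137(132)).
The orbit structure of x ↦ 132x mod 137: 2 orbits of sizes [136, 1].
With 2 cycles on 137 points, sign = (−1)^{137−2} = -1.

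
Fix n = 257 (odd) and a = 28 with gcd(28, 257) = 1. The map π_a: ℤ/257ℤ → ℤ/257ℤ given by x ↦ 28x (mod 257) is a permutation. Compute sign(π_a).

Orbit of 107 under x↦28x: [107, 169, 106, 141, 93, 34, 181]… (length divides ord_257(28)).
The orbit structure of x ↦ 28x mod 257: 2 orbits of sizes [256, 1].
sign(π) = (−1)^{n − #cycles} = (−1)^{257−2} = (−1)^255 = -1.

-1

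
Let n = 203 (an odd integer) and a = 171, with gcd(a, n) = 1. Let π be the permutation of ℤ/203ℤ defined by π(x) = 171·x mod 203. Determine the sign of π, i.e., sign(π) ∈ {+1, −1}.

+1

Start at x=118: 118 → 81 → 47 → 120 → 17 → 65 → 153 → … (one orbit).
5 cycles of lengths [84, 84, 28, 6, 1].
5 cycles on 203: each ℓ→(−1)^(ℓ−1), product (−1)^198 = +1.
Via Zolotarev, sign(π_{171}) = (171|203) = +1.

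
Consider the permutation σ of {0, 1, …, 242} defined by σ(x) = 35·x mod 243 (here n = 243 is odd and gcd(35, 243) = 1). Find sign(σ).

-1

Trace 35: π^k(35) = [35, 10, 107, 100, 98, 28, 8] for k=0..6.
14 cycles of lengths [54, 54, 54, 18, 18, 18, 6, 6, 6, 2, 2, 2, 2, 1].
Σ(ℓ_i−1) = 243−14 = 229; sign = (−1)^229 = -1.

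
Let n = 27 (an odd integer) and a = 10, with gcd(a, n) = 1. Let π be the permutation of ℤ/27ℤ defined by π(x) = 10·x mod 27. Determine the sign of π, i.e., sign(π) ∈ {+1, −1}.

+1

Start at x=10: 10 → 19 → 1 → 10 (one orbit).
Cycle type of π: 3×6 + 1×9; total 15 cycles.
27 − 15 = 12 transpositions; sign(π) = (−1)^12 = +1.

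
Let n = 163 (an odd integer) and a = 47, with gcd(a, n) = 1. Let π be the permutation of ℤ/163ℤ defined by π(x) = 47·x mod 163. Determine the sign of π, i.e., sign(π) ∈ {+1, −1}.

+1

Trace 51: π^k(51) = [51, 115, 26, 81, 58, 118, 4] for k=0..6.
Decompose π into cycles: lengths [81, 81, 1] (3 cycles, including the fixed point 0).
163 − 3 = 160 transpositions; sign(π) = (−1)^160 = +1.
The Jacobi symbol (47|163) = +1 (Zolotarev) agrees.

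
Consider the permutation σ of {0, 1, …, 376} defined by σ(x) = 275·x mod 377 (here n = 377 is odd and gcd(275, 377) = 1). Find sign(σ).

+1

Start at x=16: 16 → 253 → 207 → 375 → 204 → 304 → 283 → … (one orbit).
Cycle type of π: 84×4 + 28 + 12 + 1; total 7 cycles.
377 − 7 = 370 transpositions; sign(π) = (−1)^370 = +1.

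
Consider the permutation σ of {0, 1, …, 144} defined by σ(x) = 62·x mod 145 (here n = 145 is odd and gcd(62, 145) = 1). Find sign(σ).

Trace 94: π^k(94) = [94, 28, 141, 42, 139, 63, 136] for k=0..6.
π_62 has 8 disjoint cycles with lengths [28, 28, 28, 28, 14, 14, 4, 1] on {0,…,144}.
sign(π) = (−1)^{n − #cycles} = (−1)^{145−8} = (−1)^137 = -1.

-1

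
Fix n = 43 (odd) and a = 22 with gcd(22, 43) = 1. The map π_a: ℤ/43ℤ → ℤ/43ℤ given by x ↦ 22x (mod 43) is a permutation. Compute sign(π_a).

-1

Start at x=39: 39 → 41 → 42 → 21 → 32 → 16 → 8 → … (one orbit).
Cycle lengths of π_22 on ℤ/43ℤ: [14, 14, 14, 1]; 4 cycles in total.
4 cycles on 43: each ℓ→(−1)^(ℓ−1), product (−1)^39 = -1.
The Jacobi symbol (22|43) = -1 (Zolotarev) agrees.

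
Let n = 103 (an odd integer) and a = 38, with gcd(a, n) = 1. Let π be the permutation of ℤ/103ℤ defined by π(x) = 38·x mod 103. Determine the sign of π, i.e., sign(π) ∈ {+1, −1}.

+1

Start at x=64: 64 → 63 → 25 → 23 → 50 → 46 → 100 → … (one orbit).
Cycle lengths of π_38 on ℤ/103ℤ: [51, 51, 1]; 3 cycles in total.
3 cycles on 103: each ℓ→(−1)^(ℓ−1), product (−1)^100 = +1.
(38|103)_J = +1 (Zolotarev's lemma cross-check).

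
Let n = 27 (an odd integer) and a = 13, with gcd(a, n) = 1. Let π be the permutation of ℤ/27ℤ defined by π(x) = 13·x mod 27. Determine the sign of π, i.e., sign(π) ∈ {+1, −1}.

+1

Orbit of 22 under x↦13x: [22, 16, 19, 4, 25, 1, 13]… (length divides ord_27(13)).
Decompose π into cycles: lengths [9, 9, 3, 3, 1, 1, 1] (7 cycles, including the fixed point 0).
Σ(ℓ_i−1) = 27−7 = 20; sign = (−1)^20 = +1.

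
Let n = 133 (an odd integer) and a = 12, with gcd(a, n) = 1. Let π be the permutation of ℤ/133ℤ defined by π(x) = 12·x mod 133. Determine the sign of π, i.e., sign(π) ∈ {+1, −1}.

Trace 12: π^k(12) = [12, 11, 132, 121, 122, 1] for k=0..5.
Cycle lengths of π_12 on ℤ/133ℤ: [6, 6, 6, 6, 6, 6, 6, 6, 6, 6, 6, 6, 6, 6, 6, 6, 6, 6, 6, 6, 6, 6, 1]; 23 cycles in total.
With 23 cycles on 133 points, sign = (−1)^{133−23} = +1.
Check: (12/133) = +1 by Zolotarev.

+1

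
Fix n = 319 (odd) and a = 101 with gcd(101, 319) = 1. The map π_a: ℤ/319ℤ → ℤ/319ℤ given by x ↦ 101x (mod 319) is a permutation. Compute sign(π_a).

+1

Trace 189: π^k(189) = [189, 268, 272, 38, 10, 53, 249] for k=0..6.
The orbit structure of x ↦ 101x mod 319: 5 orbits of sizes [140, 140, 28, 10, 1].
sign(π) = (−1)^{n − #cycles} = (−1)^{319−5} = (−1)^314 = +1.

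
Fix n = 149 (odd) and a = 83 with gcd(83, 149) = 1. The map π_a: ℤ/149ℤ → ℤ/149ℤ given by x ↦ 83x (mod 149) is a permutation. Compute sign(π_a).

-1

Orbit of 128 under x↦83x: [128, 45, 10, 85, 52, 144, 32]… (length divides ord_149(83)).
2 cycles of lengths [148, 1].
Σ(ℓ_i−1) = 149−2 = 147; sign = (−1)^147 = -1.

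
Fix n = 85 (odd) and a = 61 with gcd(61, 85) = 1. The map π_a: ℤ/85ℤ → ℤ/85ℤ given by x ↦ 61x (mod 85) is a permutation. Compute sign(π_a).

Orbit of 41 under x↦61x: [41, 36, 71, 81, 11, 76, 46]… (length divides ord_85(61)).
The orbit structure of x ↦ 61x mod 85: 10 orbits of sizes [16, 16, 16, 16, 16, 1, 1, 1, 1, 1].
n − c = 85 − 10 = 75; sign = (−1)^75 = -1.

-1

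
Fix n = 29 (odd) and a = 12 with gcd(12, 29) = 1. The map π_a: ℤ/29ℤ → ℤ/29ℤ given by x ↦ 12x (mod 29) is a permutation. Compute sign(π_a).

Start at x=17: 17 → 1 → 12 → 28 → 17 (one orbit).
8 cycles of lengths [4, 4, 4, 4, 4, 4, 4, 1].
n − c = 29 − 8 = 21; sign = (−1)^21 = -1.
Check: (12/29) = -1 by Zolotarev.

-1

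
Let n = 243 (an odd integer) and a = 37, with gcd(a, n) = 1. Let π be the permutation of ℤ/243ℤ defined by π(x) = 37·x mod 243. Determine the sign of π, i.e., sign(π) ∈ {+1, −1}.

Start at x=1: 1 → 37 → 154 → 109 → 145 → 19 → 217 → … (one orbit).
Cycle lengths of π_37 on ℤ/243ℤ: [27, 27, 27, 27, 27, 27, 9, 9, 9, 9, 9, 9, 3, 3, 3, 3, 3, 3, 1, 1, 1, 1, 1, 1, 1, 1, 1]; 27 cycles in total.
27 cycles on 243: each ℓ→(−1)^(ℓ−1), product (−1)^216 = +1.

+1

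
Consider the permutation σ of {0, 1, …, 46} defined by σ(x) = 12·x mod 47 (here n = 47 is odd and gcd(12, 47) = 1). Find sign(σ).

Trace 17: π^k(17) = [17, 16, 4, 1, 12, 3, 36] for k=0..6.
Cycle lengths of π_12 on ℤ/47ℤ: [23, 23, 1]; 3 cycles in total.
sign(π) = (−1)^{n − #cycles} = (−1)^{47−3} = (−1)^44 = +1.
(12|47)_J = +1 (Zolotarev's lemma cross-check).

+1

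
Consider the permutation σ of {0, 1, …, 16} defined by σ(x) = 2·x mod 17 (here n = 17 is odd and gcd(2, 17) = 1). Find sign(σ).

Orbit of 16 under x↦2x: [16, 15, 13, 9, 1, 2, 4]… (length divides ord_17(2)).
Cycle type of π: 8×2 + 1; total 3 cycles.
n − c = 17 − 3 = 14; sign = (−1)^14 = +1.
(2|17)_J = +1 (Zolotarev's lemma cross-check).

+1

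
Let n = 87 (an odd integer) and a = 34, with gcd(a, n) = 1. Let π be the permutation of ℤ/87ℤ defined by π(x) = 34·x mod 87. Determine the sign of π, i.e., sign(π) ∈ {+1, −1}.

Trace 52: π^k(52) = [52, 28, 82, 4, 49, 13, 7] for k=0..6.
π_34 has 9 disjoint cycles with lengths [14, 14, 14, 14, 14, 14, 1, 1, 1] on {0,…,86}.
sign(π) = (−1)^{n − #cycles} = (−1)^{87−9} = (−1)^78 = +1.
Via Zolotarev, sign(π_{34}) = (34|87) = +1.

+1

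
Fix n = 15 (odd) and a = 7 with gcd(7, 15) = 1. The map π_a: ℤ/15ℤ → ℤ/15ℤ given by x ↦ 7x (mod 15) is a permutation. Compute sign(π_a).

-1

Trace 4: π^k(4) = [4, 13, 1, 7] for k=0..3.
6 cycles of lengths [4, 4, 4, 1, 1, 1].
15 − 6 = 9 transpositions; sign(π) = (−1)^9 = -1.
The Jacobi symbol (7|15) = -1 (Zolotarev) agrees.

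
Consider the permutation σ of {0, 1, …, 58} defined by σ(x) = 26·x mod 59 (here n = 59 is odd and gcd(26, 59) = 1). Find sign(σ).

Trace 1: π^k(1) = [1, 26, 27, 53, 21, 15, 36] for k=0..6.
Cycle lengths of π_26 on ℤ/59ℤ: [29, 29, 1]; 3 cycles in total.
sign(π) = (−1)^{n − #cycles} = (−1)^{59−3} = (−1)^56 = +1.
(26|59)_J = +1 (Zolotarev's lemma cross-check).

+1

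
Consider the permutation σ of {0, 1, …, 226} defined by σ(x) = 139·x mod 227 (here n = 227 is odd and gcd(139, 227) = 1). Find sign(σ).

+1

Trace 9: π^k(9) = [9, 116, 7, 65, 182, 101, 192] for k=0..6.
3 cycles of lengths [113, 113, 1].
With 3 cycles on 227 points, sign = (−1)^{227−3} = +1.
Check: (139/227) = +1 by Zolotarev.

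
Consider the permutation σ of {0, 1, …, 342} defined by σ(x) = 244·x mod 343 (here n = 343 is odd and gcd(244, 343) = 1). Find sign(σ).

-1

Trace 48: π^k(48) = [48, 50, 195, 246, 342, 99, 146] for k=0..6.
The orbit structure of x ↦ 244x mod 343: 46 orbits of sizes [14, 14, 14, 14, 14, 14, 14, 14, 14, 14, 14, 14, 14, 14, 14, 14, 14, 14, 14, 14, 14, 2, 2, 2, 2, 2, 2, 2, 2, 2, 2, 2, 2, 2, 2, 2, 2, 2, 2, 2, 2, 2, 2, 2, 2, 1].
With 46 cycles on 343 points, sign = (−1)^{343−46} = -1.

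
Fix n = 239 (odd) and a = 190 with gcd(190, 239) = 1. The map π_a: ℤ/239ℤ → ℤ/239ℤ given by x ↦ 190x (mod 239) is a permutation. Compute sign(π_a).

-1

Start at x=174: 174 → 78 → 2 → 141 → 22 → 117 → 3 → … (one orbit).
Cycle lengths of π_190 on ℤ/239ℤ: [238, 1]; 2 cycles in total.
n − c = 239 − 2 = 237; sign = (−1)^237 = -1.
The Jacobi symbol (190|239) = -1 (Zolotarev) agrees.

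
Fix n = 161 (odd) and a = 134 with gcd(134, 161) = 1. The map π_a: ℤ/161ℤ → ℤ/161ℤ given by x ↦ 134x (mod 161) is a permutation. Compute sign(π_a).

-1

Trace 57: π^k(57) = [57, 71, 15, 78, 148, 29, 22] for k=0..6.
Cycle type of π: 22×7 + 1×7; total 14 cycles.
sign(π) = (−1)^{n − #cycles} = (−1)^{161−14} = (−1)^147 = -1.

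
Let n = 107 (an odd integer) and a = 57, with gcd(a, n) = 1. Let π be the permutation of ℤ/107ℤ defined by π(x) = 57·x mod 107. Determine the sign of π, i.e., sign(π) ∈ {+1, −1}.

Orbit of 33 under x↦57x: [33, 62, 3, 64, 10, 35, 69]… (length divides ord_107(57)).
π_57 has 3 disjoint cycles with lengths [53, 53, 1] on {0,…,106}.
3 cycles on 107: each ℓ→(−1)^(ℓ−1), product (−1)^104 = +1.

+1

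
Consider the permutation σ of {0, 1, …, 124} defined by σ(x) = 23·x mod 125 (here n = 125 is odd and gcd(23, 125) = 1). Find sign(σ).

-1

Trace 92: π^k(92) = [92, 116, 43, 114, 122, 56, 38] for k=0..6.
π_23 has 4 disjoint cycles with lengths [100, 20, 4, 1] on {0,…,124}.
125 − 4 = 121 transpositions; sign(π) = (−1)^121 = -1.
(23|125)_J = -1 (Zolotarev's lemma cross-check).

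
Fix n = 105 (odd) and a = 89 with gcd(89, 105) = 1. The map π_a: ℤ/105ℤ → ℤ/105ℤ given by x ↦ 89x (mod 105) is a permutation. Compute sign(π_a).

+1

Start at x=1: 1 → 89 → 46 → 104 → 16 → 59 → 1 (one orbit).
The orbit structure of x ↦ 89x mod 105: 23 orbits of sizes [6, 6, 6, 6, 6, 6, 6, 6, 6, 6, 6, 6, 6, 6, 6, 2, 2, 2, 2, 2, 2, 2, 1].
sign(π) = (−1)^{n − #cycles} = (−1)^{105−23} = (−1)^82 = +1.
The Jacobi symbol (89|105) = +1 (Zolotarev) agrees.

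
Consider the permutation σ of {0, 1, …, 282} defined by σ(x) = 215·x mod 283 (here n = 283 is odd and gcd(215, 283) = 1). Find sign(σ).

+1

Start at x=248: 248 → 116 → 36 → 99 → 60 → 165 → 100 → … (one orbit).
The orbit structure of x ↦ 215x mod 283: 3 orbits of sizes [141, 141, 1].
With 3 cycles on 283 points, sign = (−1)^{283−3} = +1.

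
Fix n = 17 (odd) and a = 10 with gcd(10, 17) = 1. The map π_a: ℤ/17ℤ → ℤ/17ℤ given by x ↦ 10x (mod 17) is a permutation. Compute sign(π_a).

-1

Orbit of 15 under x↦10x: [15, 14, 4, 6, 9, 5, 16]… (length divides ord_17(10)).
The orbit structure of x ↦ 10x mod 17: 2 orbits of sizes [16, 1].
n − c = 17 − 2 = 15; sign = (−1)^15 = -1.
Via Zolotarev, sign(π_{10}) = (10|17) = -1.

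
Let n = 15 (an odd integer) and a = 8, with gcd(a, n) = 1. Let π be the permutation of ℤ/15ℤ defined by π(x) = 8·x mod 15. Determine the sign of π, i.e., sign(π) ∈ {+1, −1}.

+1

Orbit of 4 under x↦8x: [4, 2, 1, 8]… (length divides ord_15(8)).
The orbit structure of x ↦ 8x mod 15: 5 orbits of sizes [4, 4, 4, 2, 1].
5 cycles on 15: each ℓ→(−1)^(ℓ−1), product (−1)^10 = +1.
Zolotarev: (8|15) = +1, matching the cycle-count sign.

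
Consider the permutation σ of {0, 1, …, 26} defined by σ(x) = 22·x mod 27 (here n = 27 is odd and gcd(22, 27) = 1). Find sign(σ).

Start at x=25: 25 → 10 → 4 → 7 → 19 → 13 → 16 → … (one orbit).
Cycle type of π: 9×2 + 3×2 + 1×3; total 7 cycles.
sign(π) = (−1)^{n − #cycles} = (−1)^{27−7} = (−1)^20 = +1.

+1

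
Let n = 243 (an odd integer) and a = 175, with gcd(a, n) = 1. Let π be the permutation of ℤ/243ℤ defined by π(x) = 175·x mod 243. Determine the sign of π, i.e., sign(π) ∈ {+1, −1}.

Trace 109: π^k(109) = [109, 121, 34, 118, 238, 97, 208] for k=0..6.
The orbit structure of x ↦ 175x mod 243: 11 orbits of sizes [81, 81, 27, 27, 9, 9, 3, 3, 1, 1, 1].
sign(π) = (−1)^{n − #cycles} = (−1)^{243−11} = (−1)^232 = +1.
Check: (175/243) = +1 by Zolotarev.

+1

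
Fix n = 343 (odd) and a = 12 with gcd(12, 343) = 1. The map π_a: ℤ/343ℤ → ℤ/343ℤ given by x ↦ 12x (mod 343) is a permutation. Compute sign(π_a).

-1

Orbit of 74 under x↦12x: [74, 202, 23, 276, 225, 299, 158]… (length divides ord_343(12)).
Decompose π into cycles: lengths [294, 42, 6, 1] (4 cycles, including the fixed point 0).
4 cycles on 343: each ℓ→(−1)^(ℓ−1), product (−1)^339 = -1.
Via Zolotarev, sign(π_{12}) = (12|343) = -1.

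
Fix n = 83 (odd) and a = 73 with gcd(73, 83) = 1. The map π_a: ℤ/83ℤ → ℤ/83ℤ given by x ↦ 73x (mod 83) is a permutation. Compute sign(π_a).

Trace 68: π^k(68) = [68, 67, 77, 60, 64, 24, 9] for k=0..6.
The orbit structure of x ↦ 73x mod 83: 2 orbits of sizes [82, 1].
83 − 2 = 81 transpositions; sign(π) = (−1)^81 = -1.
Via Zolotarev, sign(π_{73}) = (73|83) = -1.

-1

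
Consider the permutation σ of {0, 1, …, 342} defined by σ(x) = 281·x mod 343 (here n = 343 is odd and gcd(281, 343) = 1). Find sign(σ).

Start at x=225: 225 → 113 → 197 → 134 → 267 → 253 → 92 → … (one orbit).
Cycle type of π: 49×6 + 7×6 + 1×7; total 19 cycles.
sign(π) = (−1)^{n − #cycles} = (−1)^{343−19} = (−1)^324 = +1.
(281|343)_J = +1 (Zolotarev's lemma cross-check).

+1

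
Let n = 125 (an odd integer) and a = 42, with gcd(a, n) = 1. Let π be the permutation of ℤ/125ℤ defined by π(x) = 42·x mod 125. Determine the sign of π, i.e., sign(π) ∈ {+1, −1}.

Trace 51: π^k(51) = [51, 17, 89, 113, 121, 82, 69] for k=0..6.
π_42 has 4 disjoint cycles with lengths [100, 20, 4, 1] on {0,…,124}.
Σ(ℓ_i−1) = 125−4 = 121; sign = (−1)^121 = -1.

-1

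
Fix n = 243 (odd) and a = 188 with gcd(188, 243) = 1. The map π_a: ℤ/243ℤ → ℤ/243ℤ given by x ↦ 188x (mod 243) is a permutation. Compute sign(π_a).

-1

Start at x=163: 163 → 26 → 28 → 161 → 136 → 53 → 1 → … (one orbit).
π_188 has 32 disjoint cycles with lengths [18, 18, 18, 18, 18, 18, 18, 18, 18, 6, 6, 6, 6, 6, 6, 6, 6, 6, 2, 2, 2, 2, 2, 2, 2, 2, 2, 2, 2, 2, 2, 1] on {0,…,242}.
Σ(ℓ_i−1) = 243−32 = 211; sign = (−1)^211 = -1.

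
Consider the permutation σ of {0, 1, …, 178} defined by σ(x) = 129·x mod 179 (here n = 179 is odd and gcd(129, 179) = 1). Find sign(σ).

+1

Orbit of 29 under x↦129x: [29, 161, 5, 108, 149, 68, 1]… (length divides ord_179(129)).
The orbit structure of x ↦ 129x mod 179: 3 orbits of sizes [89, 89, 1].
With 3 cycles on 179 points, sign = (−1)^{179−3} = +1.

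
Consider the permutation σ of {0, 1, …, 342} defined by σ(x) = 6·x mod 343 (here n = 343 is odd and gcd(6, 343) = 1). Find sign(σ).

-1

Trace 64: π^k(64) = [64, 41, 246, 104, 281, 314, 169] for k=0..6.
Decompose π into cycles: lengths [98, 98, 98, 14, 14, 14, 2, 2, 2, 1] (10 cycles, including the fixed point 0).
Σ(ℓ_i−1) = 343−10 = 333; sign = (−1)^333 = -1.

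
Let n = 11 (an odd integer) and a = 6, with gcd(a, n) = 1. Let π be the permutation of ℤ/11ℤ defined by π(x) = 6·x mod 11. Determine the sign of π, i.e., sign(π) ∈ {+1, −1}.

-1

Start at x=3: 3 → 7 → 9 → 10 → 5 → 8 → 4 → … (one orbit).
2 cycles of lengths [10, 1].
n − c = 11 − 2 = 9; sign = (−1)^9 = -1.
The Jacobi symbol (6|11) = -1 (Zolotarev) agrees.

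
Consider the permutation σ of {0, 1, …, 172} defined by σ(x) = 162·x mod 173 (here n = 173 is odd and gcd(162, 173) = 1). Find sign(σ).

Trace 52: π^k(52) = [52, 120, 64, 161, 132, 105, 56] for k=0..6.
Decompose π into cycles: lengths [172, 1] (2 cycles, including the fixed point 0).
With 2 cycles on 173 points, sign = (−1)^{173−2} = -1.
Zolotarev: (162|173) = -1, matching the cycle-count sign.

-1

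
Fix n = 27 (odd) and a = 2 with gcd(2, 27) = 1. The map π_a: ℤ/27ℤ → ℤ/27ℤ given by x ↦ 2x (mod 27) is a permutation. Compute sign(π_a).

Orbit of 17 under x↦2x: [17, 7, 14, 1, 2, 4, 8]… (length divides ord_27(2)).
Cycle lengths of π_2 on ℤ/27ℤ: [18, 6, 2, 1]; 4 cycles in total.
n − c = 27 − 4 = 23; sign = (−1)^23 = -1.

-1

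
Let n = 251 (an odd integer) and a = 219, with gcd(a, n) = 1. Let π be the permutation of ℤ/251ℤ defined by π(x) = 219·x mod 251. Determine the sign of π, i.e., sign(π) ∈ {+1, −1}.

+1

Orbit of 113 under x↦219x: [113, 149, 1, 219, 20]… (length divides ord_251(219)).
Decompose π into cycles: lengths [5, 5, 5, 5, 5, 5, 5, 5, 5, 5, 5, 5, 5, 5, 5, 5, 5, 5, 5, 5, 5, 5, 5, 5, 5, 5, 5, 5, 5, 5, 5, 5, 5, 5, 5, 5, 5, 5, 5, 5, 5, 5, 5, 5, 5, 5, 5, 5, 5, 5, 1] (51 cycles, including the fixed point 0).
With 51 cycles on 251 points, sign = (−1)^{251−51} = +1.
Via Zolotarev, sign(π_{219}) = (219|251) = +1.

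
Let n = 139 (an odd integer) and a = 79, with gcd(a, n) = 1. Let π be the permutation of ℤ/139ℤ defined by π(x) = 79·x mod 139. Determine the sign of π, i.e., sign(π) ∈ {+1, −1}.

Trace 36: π^k(36) = [36, 64, 52, 77, 106, 34, 45] for k=0..6.
Cycle type of π: 23×6 + 1; total 7 cycles.
139 − 7 = 132 transpositions; sign(π) = (−1)^132 = +1.
Zolotarev: (79|139) = +1, matching the cycle-count sign.

+1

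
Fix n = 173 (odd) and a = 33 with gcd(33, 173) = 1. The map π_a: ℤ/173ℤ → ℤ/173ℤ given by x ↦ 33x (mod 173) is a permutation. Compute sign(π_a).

+1

Start at x=109: 109 → 137 → 23 → 67 → 135 → 130 → 138 → … (one orbit).
Cycle type of π: 86×2 + 1; total 3 cycles.
n − c = 173 − 3 = 170; sign = (−1)^170 = +1.
Check: (33/173) = +1 by Zolotarev.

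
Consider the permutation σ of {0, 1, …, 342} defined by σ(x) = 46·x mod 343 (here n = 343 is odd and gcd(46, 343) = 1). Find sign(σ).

+1

Orbit of 240 under x↦46x: [240, 64, 200, 282, 281, 235, 177]… (length divides ord_343(46)).
Cycle type of π: 147×2 + 21×2 + 3×2 + 1; total 7 cycles.
343 − 7 = 336 transpositions; sign(π) = (−1)^336 = +1.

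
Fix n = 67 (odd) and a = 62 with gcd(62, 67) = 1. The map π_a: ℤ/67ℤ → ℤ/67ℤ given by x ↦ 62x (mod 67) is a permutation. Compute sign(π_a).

+1

Start at x=22: 22 → 24 → 14 → 64 → 15 → 59 → 40 → … (one orbit).
The orbit structure of x ↦ 62x mod 67: 7 orbits of sizes [11, 11, 11, 11, 11, 11, 1].
67 − 7 = 60 transpositions; sign(π) = (−1)^60 = +1.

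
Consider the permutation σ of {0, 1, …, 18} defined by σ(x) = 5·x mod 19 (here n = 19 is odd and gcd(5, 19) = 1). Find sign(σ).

Trace 7: π^k(7) = [7, 16, 4, 1, 5, 6, 11] for k=0..6.
Cycle lengths of π_5 on ℤ/19ℤ: [9, 9, 1]; 3 cycles in total.
sign(π) = (−1)^{n − #cycles} = (−1)^{19−3} = (−1)^16 = +1.
Zolotarev: (5|19) = +1, matching the cycle-count sign.

+1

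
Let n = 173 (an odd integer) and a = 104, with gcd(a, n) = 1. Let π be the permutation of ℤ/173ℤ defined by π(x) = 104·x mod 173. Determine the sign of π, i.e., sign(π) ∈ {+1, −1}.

Orbit of 139 under x↦104x: [139, 97, 54, 80, 16, 107, 56]… (length divides ord_173(104)).
The orbit structure of x ↦ 104x mod 173: 2 orbits of sizes [172, 1].
173 − 2 = 171 transpositions; sign(π) = (−1)^171 = -1.
Zolotarev: (104|173) = -1, matching the cycle-count sign.

-1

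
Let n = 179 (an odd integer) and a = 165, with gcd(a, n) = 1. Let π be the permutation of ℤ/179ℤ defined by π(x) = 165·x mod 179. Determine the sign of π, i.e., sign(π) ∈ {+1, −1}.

-1

Orbit of 114 under x↦165x: [114, 15, 148, 76, 10, 39, 170]… (length divides ord_179(165)).
π_165 has 2 disjoint cycles with lengths [178, 1] on {0,…,178}.
179 − 2 = 177 transpositions; sign(π) = (−1)^177 = -1.
The Jacobi symbol (165|179) = -1 (Zolotarev) agrees.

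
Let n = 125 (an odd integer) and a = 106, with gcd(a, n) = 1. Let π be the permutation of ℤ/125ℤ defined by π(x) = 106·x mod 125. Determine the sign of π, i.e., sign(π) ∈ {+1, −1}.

+1

Orbit of 101 under x↦106x: [101, 81, 86, 116, 46, 1, 106]… (length divides ord_125(106)).
The orbit structure of x ↦ 106x mod 125: 13 orbits of sizes [25, 25, 25, 25, 5, 5, 5, 5, 1, 1, 1, 1, 1].
125 − 13 = 112 transpositions; sign(π) = (−1)^112 = +1.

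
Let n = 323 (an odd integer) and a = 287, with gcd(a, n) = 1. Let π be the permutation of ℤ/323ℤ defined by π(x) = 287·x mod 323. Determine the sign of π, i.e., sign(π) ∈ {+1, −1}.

-1

Start at x=47: 47 → 246 → 188 → 15 → 106 → 60 → 101 → … (one orbit).
Cycle type of π: 72×4 + 18 + 8×2 + 1; total 8 cycles.
sign(π) = (−1)^{n − #cycles} = (−1)^{323−8} = (−1)^315 = -1.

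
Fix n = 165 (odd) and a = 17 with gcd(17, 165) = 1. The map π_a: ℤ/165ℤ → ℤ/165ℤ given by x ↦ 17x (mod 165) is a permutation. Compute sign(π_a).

Orbit of 32 under x↦17x: [32, 49, 8, 136, 2, 34, 83]… (length divides ord_165(17)).
Cycle type of π: 20×6 + 10×3 + 4×3 + 2 + 1; total 14 cycles.
Σ(ℓ_i−1) = 165−14 = 151; sign = (−1)^151 = -1.
The Jacobi symbol (17|165) = -1 (Zolotarev) agrees.

-1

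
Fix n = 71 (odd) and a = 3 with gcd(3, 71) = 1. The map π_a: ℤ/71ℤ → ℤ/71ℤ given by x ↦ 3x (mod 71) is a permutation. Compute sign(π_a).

+1

Trace 64: π^k(64) = [64, 50, 8, 24, 1, 3, 9] for k=0..6.
Decompose π into cycles: lengths [35, 35, 1] (3 cycles, including the fixed point 0).
71 − 3 = 68 transpositions; sign(π) = (−1)^68 = +1.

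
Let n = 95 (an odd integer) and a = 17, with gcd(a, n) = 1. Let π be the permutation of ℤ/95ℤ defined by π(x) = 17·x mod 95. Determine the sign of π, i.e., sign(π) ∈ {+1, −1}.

Trace 7: π^k(7) = [7, 24, 28, 1, 17, 4, 68] for k=0..6.
Cycle type of π: 36×2 + 9×2 + 4 + 1; total 6 cycles.
95 − 6 = 89 transpositions; sign(π) = (−1)^89 = -1.

-1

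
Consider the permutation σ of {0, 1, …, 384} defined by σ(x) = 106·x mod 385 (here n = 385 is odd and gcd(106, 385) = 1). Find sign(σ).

Trace 1: π^k(1) = [1, 106, 71, 211, 36, 351, 246] for k=0..6.
70 cycles of lengths [10, 10, 10, 10, 10, 10, 10, 10, 10, 10, 10, 10, 10, 10, 10, 10, 10, 10, 10, 10, 10, 10, 10, 10, 10, 10, 10, 10, 10, 10, 10, 10, 10, 10, 10, 1, 1, 1, 1, 1, 1, 1, 1, 1, 1, 1, 1, 1, 1, 1, 1, 1, 1, 1, 1, 1, 1, 1, 1, 1, 1, 1, 1, 1, 1, 1, 1, 1, 1, 1].
70 cycles on 385: each ℓ→(−1)^(ℓ−1), product (−1)^315 = -1.

-1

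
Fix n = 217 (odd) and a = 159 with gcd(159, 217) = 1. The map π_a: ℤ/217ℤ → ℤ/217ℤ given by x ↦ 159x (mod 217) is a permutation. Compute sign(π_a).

-1

Start at x=109: 109 → 188 → 163 → 94 → 190 → 47 → 95 → … (one orbit).
Decompose π into cycles: lengths [30, 30, 30, 30, 30, 30, 6, 5, 5, 5, 5, 5, 5, 1] (14 cycles, including the fixed point 0).
sign(π) = (−1)^{n − #cycles} = (−1)^{217−14} = (−1)^203 = -1.
Via Zolotarev, sign(π_{159}) = (159|217) = -1.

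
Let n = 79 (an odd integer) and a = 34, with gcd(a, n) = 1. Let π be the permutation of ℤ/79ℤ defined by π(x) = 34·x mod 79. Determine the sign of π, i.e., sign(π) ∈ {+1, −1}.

Orbit of 41 under x↦34x: [41, 51, 75, 22, 37, 73, 33]… (length divides ord_79(34)).
Cycle lengths of π_34 on ℤ/79ℤ: [78, 1]; 2 cycles in total.
79 − 2 = 77 transpositions; sign(π) = (−1)^77 = -1.
(34|79)_J = -1 (Zolotarev's lemma cross-check).

-1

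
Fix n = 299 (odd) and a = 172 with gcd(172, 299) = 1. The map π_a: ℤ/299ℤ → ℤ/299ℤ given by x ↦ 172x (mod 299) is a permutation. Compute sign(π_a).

Start at x=172: 172 → 282 → 66 → 289 → 74 → 170 → 237 → … (one orbit).
π_172 has 10 disjoint cycles with lengths [66, 66, 66, 66, 22, 3, 3, 3, 3, 1] on {0,…,298}.
n − c = 299 − 10 = 289; sign = (−1)^289 = -1.

-1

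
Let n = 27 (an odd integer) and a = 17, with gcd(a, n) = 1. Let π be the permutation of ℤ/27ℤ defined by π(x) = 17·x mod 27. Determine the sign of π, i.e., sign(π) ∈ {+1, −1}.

-1

Trace 17: π^k(17) = [17, 19, 26, 10, 8, 1] for k=0..5.
π_17 has 8 disjoint cycles with lengths [6, 6, 6, 2, 2, 2, 2, 1] on {0,…,26}.
Σ(ℓ_i−1) = 27−8 = 19; sign = (−1)^19 = -1.
The Jacobi symbol (17|27) = -1 (Zolotarev) agrees.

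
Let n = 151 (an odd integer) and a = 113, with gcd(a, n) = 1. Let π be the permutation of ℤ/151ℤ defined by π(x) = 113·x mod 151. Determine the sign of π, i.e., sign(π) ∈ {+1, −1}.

-1

Trace 147: π^k(147) = [147, 1, 113, 85, 92, 128, 119] for k=0..6.
The orbit structure of x ↦ 113x mod 151: 6 orbits of sizes [30, 30, 30, 30, 30, 1].
sign(π) = (−1)^{n − #cycles} = (−1)^{151−6} = (−1)^145 = -1.
Zolotarev: (113|151) = -1, matching the cycle-count sign.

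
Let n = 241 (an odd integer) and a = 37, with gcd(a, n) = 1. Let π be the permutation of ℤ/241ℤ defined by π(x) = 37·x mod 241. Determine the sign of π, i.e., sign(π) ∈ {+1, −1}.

Orbit of 112 under x↦37x: [112, 47, 52, 237, 93, 67, 69]… (length divides ord_241(37)).
π_37 has 2 disjoint cycles with lengths [240, 1] on {0,…,240}.
sign(π) = (−1)^{n − #cycles} = (−1)^{241−2} = (−1)^239 = -1.

-1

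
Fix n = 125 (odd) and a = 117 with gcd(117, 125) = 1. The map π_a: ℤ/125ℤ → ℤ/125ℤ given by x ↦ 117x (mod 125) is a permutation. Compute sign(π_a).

-1

Trace 43: π^k(43) = [43, 31, 2, 109, 3, 101, 67] for k=0..6.
Decompose π into cycles: lengths [100, 20, 4, 1] (4 cycles, including the fixed point 0).
With 4 cycles on 125 points, sign = (−1)^{125−4} = -1.
(117|125)_J = -1 (Zolotarev's lemma cross-check).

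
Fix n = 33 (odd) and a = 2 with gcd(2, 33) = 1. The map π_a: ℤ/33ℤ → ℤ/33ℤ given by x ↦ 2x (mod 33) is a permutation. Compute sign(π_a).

Trace 4: π^k(4) = [4, 8, 16, 32, 31, 29, 25] for k=0..6.
Cycle type of π: 10×3 + 2 + 1; total 5 cycles.
With 5 cycles on 33 points, sign = (−1)^{33−5} = +1.
Zolotarev: (2|33) = +1, matching the cycle-count sign.

+1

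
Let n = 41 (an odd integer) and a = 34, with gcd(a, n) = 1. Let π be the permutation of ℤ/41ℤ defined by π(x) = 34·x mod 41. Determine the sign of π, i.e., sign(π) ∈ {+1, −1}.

-1

Trace 19: π^k(19) = [19, 31, 29, 2, 27, 16, 11] for k=0..6.
Cycle type of π: 40 + 1; total 2 cycles.
Σ(ℓ_i−1) = 41−2 = 39; sign = (−1)^39 = -1.
The Jacobi symbol (34|41) = -1 (Zolotarev) agrees.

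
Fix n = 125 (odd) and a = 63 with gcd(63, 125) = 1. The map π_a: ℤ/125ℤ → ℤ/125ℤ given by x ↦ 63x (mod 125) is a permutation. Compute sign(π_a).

Orbit of 88 under x↦63x: [88, 44, 22, 11, 68, 34, 17]… (length divides ord_125(63)).
Decompose π into cycles: lengths [100, 20, 4, 1] (4 cycles, including the fixed point 0).
With 4 cycles on 125 points, sign = (−1)^{125−4} = -1.

-1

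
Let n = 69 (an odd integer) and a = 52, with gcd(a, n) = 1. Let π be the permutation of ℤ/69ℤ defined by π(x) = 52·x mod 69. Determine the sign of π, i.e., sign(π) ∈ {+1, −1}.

+1

Orbit of 52 under x↦52x: [52, 13, 55, 31, 25, 58, 49]… (length divides ord_69(52)).
9 cycles of lengths [11, 11, 11, 11, 11, 11, 1, 1, 1].
69 − 9 = 60 transpositions; sign(π) = (−1)^60 = +1.
Via Zolotarev, sign(π_{52}) = (52|69) = +1.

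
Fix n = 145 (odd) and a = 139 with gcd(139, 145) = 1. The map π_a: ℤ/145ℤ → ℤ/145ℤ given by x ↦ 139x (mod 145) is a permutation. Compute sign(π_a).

+1

Orbit of 139 under x↦139x: [139, 36, 74, 136, 54, 111, 59]… (length divides ord_145(139)).
15 cycles of lengths [14, 14, 14, 14, 14, 14, 14, 14, 7, 7, 7, 7, 2, 2, 1].
145 − 15 = 130 transpositions; sign(π) = (−1)^130 = +1.
The Jacobi symbol (139|145) = +1 (Zolotarev) agrees.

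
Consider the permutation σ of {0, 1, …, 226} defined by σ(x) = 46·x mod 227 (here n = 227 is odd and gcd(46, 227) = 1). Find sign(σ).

Orbit of 13 under x↦46x: [13, 144, 41, 70, 42, 116, 115]… (length divides ord_227(46)).
The orbit structure of x ↦ 46x mod 227: 2 orbits of sizes [226, 1].
sign(π) = (−1)^{n − #cycles} = (−1)^{227−2} = (−1)^225 = -1.

-1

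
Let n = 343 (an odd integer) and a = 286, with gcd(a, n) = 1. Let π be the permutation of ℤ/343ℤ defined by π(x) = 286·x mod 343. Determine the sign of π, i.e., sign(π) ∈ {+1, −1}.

-1

Start at x=48: 48 → 8 → 230 → 267 → 216 → 36 → 6 → … (one orbit).
The orbit structure of x ↦ 286x mod 343: 10 orbits of sizes [98, 98, 98, 14, 14, 14, 2, 2, 2, 1].
10 cycles on 343: each ℓ→(−1)^(ℓ−1), product (−1)^333 = -1.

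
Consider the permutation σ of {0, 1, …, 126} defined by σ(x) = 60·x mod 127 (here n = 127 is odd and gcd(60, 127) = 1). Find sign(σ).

+1

Orbit of 81 under x↦60x: [81, 34, 8, 99, 98, 38, 121]… (length divides ord_127(60)).
π_60 has 3 disjoint cycles with lengths [63, 63, 1] on {0,…,126}.
n − c = 127 − 3 = 124; sign = (−1)^124 = +1.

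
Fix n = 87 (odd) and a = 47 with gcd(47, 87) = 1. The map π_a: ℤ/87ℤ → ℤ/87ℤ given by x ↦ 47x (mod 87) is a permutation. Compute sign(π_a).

+1

Trace 1: π^k(1) = [1, 47, 34, 32, 25, 44, 67] for k=0..6.
Decompose π into cycles: lengths [28, 28, 28, 2, 1] (5 cycles, including the fixed point 0).
With 5 cycles on 87 points, sign = (−1)^{87−5} = +1.
The Jacobi symbol (47|87) = +1 (Zolotarev) agrees.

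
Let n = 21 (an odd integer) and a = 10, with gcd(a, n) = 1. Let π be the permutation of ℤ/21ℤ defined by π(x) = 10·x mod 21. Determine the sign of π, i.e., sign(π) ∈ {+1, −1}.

Trace 13: π^k(13) = [13, 4, 19, 1, 10, 16] for k=0..5.
Cycle type of π: 6×3 + 1×3; total 6 cycles.
Σ(ℓ_i−1) = 21−6 = 15; sign = (−1)^15 = -1.
Zolotarev: (10|21) = -1, matching the cycle-count sign.

-1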